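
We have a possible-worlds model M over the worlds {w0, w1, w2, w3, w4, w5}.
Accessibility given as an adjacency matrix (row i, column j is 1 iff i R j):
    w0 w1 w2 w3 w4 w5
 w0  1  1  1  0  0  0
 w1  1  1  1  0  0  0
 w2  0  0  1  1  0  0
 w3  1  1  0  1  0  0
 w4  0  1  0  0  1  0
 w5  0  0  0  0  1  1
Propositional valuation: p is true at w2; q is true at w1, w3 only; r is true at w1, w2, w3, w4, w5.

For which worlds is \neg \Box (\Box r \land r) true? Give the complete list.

w0, w1, w2, w3, w4

Let φ = \neg \Box (\Box r \land r). Evaluate φ at each world:
  w0 (successors {w0, w1, w2}): φ is true.
  w1 (successors {w0, w1, w2}): φ is true.
  w2 (successors {w2, w3}): φ is true.
  w3 (successors {w0, w1, w3}): φ is true.
  w4 (successors {w1, w4}): φ is true.
  w5 (successors {w4, w5}): φ is false.
For instance, at w4:
  At w4: \Box (\Box r \land r) is false, so \neg \Box (\Box r \land r) is true.
    At w4: \Box (\Box r \land r) requires \Box r \land r at every successor {w1, w4}.
      \Box r \land r fails at w1, so \Box (\Box r \land r) is false at w4.
Satisfying worlds: {w0, w1, w2, w3, w4}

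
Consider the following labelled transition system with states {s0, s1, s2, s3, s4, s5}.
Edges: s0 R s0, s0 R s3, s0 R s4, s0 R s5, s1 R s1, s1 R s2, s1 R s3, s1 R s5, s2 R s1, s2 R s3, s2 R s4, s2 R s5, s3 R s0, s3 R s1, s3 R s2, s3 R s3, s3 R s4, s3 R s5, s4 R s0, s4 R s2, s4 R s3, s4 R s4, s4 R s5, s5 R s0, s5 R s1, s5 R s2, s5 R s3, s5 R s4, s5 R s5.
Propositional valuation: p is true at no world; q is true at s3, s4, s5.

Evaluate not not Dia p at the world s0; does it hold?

At s0: not Dia p is true, so not not Dia p is false.
  At s0: Dia p is false, so not Dia p is true.
    At s0: Dia p requires p at some successor in {s0, s3, s4, s5}.
      At s0: p is false.
      At s3: p is false.
      At s4: p is false.
      At s5: p is false.
    So Dia p is false at s0.

No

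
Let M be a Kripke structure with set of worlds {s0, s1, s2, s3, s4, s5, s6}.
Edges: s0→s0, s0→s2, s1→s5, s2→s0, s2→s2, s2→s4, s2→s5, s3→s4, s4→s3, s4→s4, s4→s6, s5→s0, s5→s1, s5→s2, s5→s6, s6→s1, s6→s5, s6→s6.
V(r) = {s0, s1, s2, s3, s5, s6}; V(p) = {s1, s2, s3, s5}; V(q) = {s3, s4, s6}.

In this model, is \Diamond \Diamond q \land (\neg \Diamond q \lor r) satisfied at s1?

At s1: \Diamond \Diamond q is true, \neg \Diamond q \lor r is true, so \Diamond \Diamond q \land (\neg \Diamond q \lor r) is true.
  At s1: \Diamond \Diamond q requires \Diamond q at some successor in {s5}.
    \Diamond q holds at s5, so \Diamond \Diamond q is true at s1.
      At s5: \Diamond q requires q at some successor in {s0, s1, s2, s6}.
        q holds at s6, so \Diamond q is true at s5.
  At s1: \neg \Diamond q is true, r is true, so \neg \Diamond q \lor r is true.
    At s1: \Diamond q is false, so \neg \Diamond q is true.
      At s1: \Diamond q requires q at some successor in {s5}.
        At s5: q is false.
      So \Diamond q is false at s1.

Yes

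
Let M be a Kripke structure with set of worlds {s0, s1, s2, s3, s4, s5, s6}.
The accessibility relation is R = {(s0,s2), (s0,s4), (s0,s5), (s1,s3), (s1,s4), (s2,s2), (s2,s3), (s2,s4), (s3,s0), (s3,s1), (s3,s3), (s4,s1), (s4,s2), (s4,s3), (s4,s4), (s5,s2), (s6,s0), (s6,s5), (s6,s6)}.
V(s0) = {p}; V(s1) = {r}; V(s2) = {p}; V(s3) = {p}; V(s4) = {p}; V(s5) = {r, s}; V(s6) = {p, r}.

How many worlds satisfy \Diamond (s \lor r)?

Recall that \Diamond ψ holds at a world iff ψ holds at some accessible world.
Let φ = \Diamond (s \lor r). Evaluate φ at each world:
  s0 (successors {s2, s4, s5}): φ is true.
  s1 (successors {s3, s4}): φ is false.
  s2 (successors {s2, s3, s4}): φ is false.
  s3 (successors {s0, s1, s3}): φ is true.
  s4 (successors {s1, s2, s3, s4}): φ is true.
  s5 (successors {s2}): φ is false.
  s6 (successors {s0, s5, s6}): φ is true.
For instance, at s6:
  At s6: \Diamond (s \lor r) requires s \lor r at some successor in {s0, s5, s6}.
    s \lor r holds at s5, so \Diamond (s \lor r) is true at s6.
Satisfying worlds: {s0, s3, s4, s6}

4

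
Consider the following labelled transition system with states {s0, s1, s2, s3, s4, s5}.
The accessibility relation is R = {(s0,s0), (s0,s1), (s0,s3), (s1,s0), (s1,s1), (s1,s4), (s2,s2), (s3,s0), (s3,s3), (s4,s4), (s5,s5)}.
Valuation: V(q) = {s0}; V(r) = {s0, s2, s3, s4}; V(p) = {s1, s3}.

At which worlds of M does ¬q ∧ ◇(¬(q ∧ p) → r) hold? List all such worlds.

s1, s2, s3, s4

Recall that ◇ψ holds at a world iff ψ holds at some accessible world.
Let φ = ¬q ∧ ◇(¬(q ∧ p) → r). Evaluate φ at each world:
  s0 (successors {s0, s1, s3}): φ is false.
  s1 (successors {s0, s1, s4}): φ is true.
  s2 (successors {s2}): φ is true.
  s3 (successors {s0, s3}): φ is true.
  s4 (successors {s4}): φ is true.
  s5 (successors {s5}): φ is false.
For instance, at s0:
  At s0: ¬q is false, ◇(¬(q ∧ p) → r) is true, so ¬q ∧ ◇(¬(q ∧ p) → r) is false.
    At s0: ◇(¬(q ∧ p) → r) requires ¬(q ∧ p) → r at some successor in {s0, s1, s3}.
      ¬(q ∧ p) → r holds at s0, so ◇(¬(q ∧ p) → r) is true at s0.
Satisfying worlds: {s1, s2, s3, s4}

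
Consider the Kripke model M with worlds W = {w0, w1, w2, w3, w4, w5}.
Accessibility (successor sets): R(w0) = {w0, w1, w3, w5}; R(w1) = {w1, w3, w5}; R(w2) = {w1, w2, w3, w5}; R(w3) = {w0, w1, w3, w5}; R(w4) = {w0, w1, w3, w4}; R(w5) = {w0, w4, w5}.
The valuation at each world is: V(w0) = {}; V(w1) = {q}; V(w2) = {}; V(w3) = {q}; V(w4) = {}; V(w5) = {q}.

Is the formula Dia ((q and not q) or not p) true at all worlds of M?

Yes

Let φ = Dia ((q and not q) or not p). Evaluate φ at each world:
  w0 (successors {w0, w1, w3, w5}): φ is true.
  w1 (successors {w1, w3, w5}): φ is true.
  w2 (successors {w1, w2, w3, w5}): φ is true.
  w3 (successors {w0, w1, w3, w5}): φ is true.
  w4 (successors {w0, w1, w3, w4}): φ is true.
  w5 (successors {w0, w4, w5}): φ is true.
For instance, at w0:
  At w0: Dia ((q and not q) or not p) requires (q and not q) or not p at some successor in {w0, w1, w3, w5}.
    (q and not q) or not p holds at w0, so Dia ((q and not q) or not p) is true at w0.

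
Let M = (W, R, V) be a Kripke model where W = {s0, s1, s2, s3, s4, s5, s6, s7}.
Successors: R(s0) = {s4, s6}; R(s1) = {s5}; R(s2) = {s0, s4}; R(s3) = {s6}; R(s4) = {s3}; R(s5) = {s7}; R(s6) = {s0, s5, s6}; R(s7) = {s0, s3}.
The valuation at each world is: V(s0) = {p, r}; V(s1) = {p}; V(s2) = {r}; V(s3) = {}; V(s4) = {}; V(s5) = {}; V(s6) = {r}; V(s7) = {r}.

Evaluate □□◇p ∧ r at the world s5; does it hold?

No

At s5: □□◇p is false, r is false, so □□◇p ∧ r is false.
  At s5: □□◇p requires □◇p at every successor {s7}.
    □◇p fails at s7, so □□◇p is false at s5.
      At s7: □◇p requires ◇p at every successor {s0, s3}.
        ◇p fails at s0, so □◇p is false at s7.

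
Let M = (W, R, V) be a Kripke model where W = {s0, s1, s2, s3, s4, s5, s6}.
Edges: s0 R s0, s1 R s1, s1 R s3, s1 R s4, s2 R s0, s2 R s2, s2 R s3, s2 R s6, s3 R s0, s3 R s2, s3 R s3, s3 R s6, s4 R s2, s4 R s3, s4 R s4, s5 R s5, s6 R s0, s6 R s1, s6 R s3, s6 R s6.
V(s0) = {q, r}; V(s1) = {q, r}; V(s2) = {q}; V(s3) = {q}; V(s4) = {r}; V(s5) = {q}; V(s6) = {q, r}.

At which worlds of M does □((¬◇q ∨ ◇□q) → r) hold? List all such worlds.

s0

Let φ = □((¬◇q ∨ ◇□q) → r). Evaluate φ at each world:
  s0 (successors {s0}): φ is true.
  s1 (successors {s1, s3, s4}): φ is false.
  s2 (successors {s0, s2, s3, s6}): φ is false.
  s3 (successors {s0, s2, s3, s6}): φ is false.
  s4 (successors {s2, s3, s4}): φ is false.
  s5 (successors {s5}): φ is false.
  s6 (successors {s0, s1, s3, s6}): φ is false.
For instance, at s3:
  At s3: □((¬◇q ∨ ◇□q) → r) requires (¬◇q ∨ ◇□q) → r at every successor {s0, s2, s3, s6}.
    (¬◇q ∨ ◇□q) → r fails at s2, so □((¬◇q ∨ ◇□q) → r) is false at s3.
      At s2: ¬◇q ∨ ◇□q is true, r is false, so (¬◇q ∨ ◇□q) → r is false.
Satisfying worlds: {s0}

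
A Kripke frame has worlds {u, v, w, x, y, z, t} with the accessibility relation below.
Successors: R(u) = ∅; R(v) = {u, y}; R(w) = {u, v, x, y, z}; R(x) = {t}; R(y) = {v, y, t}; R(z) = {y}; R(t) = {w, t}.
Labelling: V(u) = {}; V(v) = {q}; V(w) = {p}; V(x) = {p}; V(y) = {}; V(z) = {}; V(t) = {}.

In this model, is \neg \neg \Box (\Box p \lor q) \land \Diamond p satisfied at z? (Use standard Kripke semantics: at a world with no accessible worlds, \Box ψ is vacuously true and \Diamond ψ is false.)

Recall that \Box ψ holds at a world iff ψ holds at every accessible world, and \Diamond ψ holds iff ψ holds at some accessible world.
At z: \neg \neg \Box (\Box p \lor q) is false, \Diamond p is false, so \neg \neg \Box (\Box p \lor q) \land \Diamond p is false.
  At z: \neg \Box (\Box p \lor q) is true, so \neg \neg \Box (\Box p \lor q) is false.
    At z: \Box (\Box p \lor q) is false, so \neg \Box (\Box p \lor q) is true.
      At z: \Box (\Box p \lor q) requires \Box p \lor q at every successor {y}.
        \Box p \lor q fails at y, so \Box (\Box p \lor q) is false at z.
  At z: \Diamond p requires p at some successor in {y}.
    At y: p is false.
  So \Diamond p is false at z.

No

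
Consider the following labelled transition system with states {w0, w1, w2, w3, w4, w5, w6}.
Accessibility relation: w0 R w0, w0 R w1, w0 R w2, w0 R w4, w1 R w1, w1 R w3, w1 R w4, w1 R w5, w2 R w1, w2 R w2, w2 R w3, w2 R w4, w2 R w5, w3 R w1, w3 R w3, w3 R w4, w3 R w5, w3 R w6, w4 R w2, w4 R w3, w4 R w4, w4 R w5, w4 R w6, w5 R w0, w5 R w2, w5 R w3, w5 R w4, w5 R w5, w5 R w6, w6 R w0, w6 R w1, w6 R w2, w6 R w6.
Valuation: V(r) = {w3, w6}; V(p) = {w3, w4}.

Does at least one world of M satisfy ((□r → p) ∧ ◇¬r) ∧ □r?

No

Let φ = ((□r → p) ∧ ◇¬r) ∧ □r. Evaluate φ at each world:
  w0 (successors {w0, w1, w2, w4}): φ is false.
  w1 (successors {w1, w3, w4, w5}): φ is false.
  w2 (successors {w1, w2, w3, w4, w5}): φ is false.
  w3 (successors {w1, w3, w4, w5, w6}): φ is false.
  w4 (successors {w2, w3, w4, w5, w6}): φ is false.
  w5 (successors {w0, w2, w3, w4, w5, w6}): φ is false.
  w6 (successors {w0, w1, w2, w6}): φ is false.
For instance, at w5:
  At w5: (□r → p) ∧ ◇¬r is true, □r is false, so ((□r → p) ∧ ◇¬r) ∧ □r is false.
    At w5: □r → p is true, ◇¬r is true, so (□r → p) ∧ ◇¬r is true.
      At w5: □r is false, p is false, so □r → p is true.
      At w5: ◇¬r requires ¬r at some successor in {w0, w2, w3, w4, w5, w6}.
        ¬r holds at w0, so ◇¬r is true at w5.
    At w5: □r requires r at every successor {w0, w2, w3, w4, w5, w6}.
      r fails at w0, so □r is false at w5.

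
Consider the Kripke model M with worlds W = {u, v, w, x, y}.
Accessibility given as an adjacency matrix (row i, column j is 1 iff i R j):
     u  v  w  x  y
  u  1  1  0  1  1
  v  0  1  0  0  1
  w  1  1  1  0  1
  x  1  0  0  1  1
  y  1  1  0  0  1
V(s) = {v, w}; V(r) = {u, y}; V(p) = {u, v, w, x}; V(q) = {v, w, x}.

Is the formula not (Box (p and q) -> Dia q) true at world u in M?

No

At u: Box (p and q) -> Dia q is true, so not (Box (p and q) -> Dia q) is false.
  At u: Box (p and q) is false, Dia q is true, so Box (p and q) -> Dia q is true.
    At u: Box (p and q) requires p and q at every successor {u, v, x, y}.
      p and q fails at u, so Box (p and q) is false at u.
    At u: Dia q requires q at some successor in {u, v, x, y}.
      q holds at v, so Dia q is true at u.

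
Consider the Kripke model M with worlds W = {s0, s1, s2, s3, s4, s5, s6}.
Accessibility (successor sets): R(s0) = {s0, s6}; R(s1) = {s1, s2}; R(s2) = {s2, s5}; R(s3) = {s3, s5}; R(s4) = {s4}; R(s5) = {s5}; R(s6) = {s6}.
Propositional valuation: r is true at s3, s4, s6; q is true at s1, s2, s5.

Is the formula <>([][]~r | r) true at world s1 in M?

Yes

At s1: <>([][]~r | r) requires [][]~r | r at some successor in {s1, s2}.
  [][]~r | r holds at s1, so <>([][]~r | r) is true at s1.
    At s1: [][]~r is true, r is false, so [][]~r | r is true.
      At s1: [][]~r requires []~r at every successor {s1, s2}.
        At s1: []~r is true.
        At s2: []~r is true.
      So [][]~r is true at s1.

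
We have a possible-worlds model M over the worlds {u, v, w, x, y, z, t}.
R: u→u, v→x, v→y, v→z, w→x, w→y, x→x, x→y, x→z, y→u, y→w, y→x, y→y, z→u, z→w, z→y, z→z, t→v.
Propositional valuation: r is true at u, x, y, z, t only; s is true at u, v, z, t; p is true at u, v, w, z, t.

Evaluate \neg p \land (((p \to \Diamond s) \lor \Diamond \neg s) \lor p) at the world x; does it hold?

Recall that \Diamond ψ holds at a world iff ψ holds at some accessible world.
At x: \neg p is true, ((p \to \Diamond s) \lor \Diamond \neg s) \lor p is true, so \neg p \land (((p \to \Diamond s) \lor \Diamond \neg s) \lor p) is true.
  At x: (p \to \Diamond s) \lor \Diamond \neg s is true, p is false, so ((p \to \Diamond s) \lor \Diamond \neg s) \lor p is true.
    At x: p \to \Diamond s is true, \Diamond \neg s is true, so (p \to \Diamond s) \lor \Diamond \neg s is true.
      At x: p is false, \Diamond s is true, so p \to \Diamond s is true.
      At x: \Diamond \neg s requires \neg s at some successor in {x, y, z}.
        \neg s holds at x, so \Diamond \neg s is true at x.

Yes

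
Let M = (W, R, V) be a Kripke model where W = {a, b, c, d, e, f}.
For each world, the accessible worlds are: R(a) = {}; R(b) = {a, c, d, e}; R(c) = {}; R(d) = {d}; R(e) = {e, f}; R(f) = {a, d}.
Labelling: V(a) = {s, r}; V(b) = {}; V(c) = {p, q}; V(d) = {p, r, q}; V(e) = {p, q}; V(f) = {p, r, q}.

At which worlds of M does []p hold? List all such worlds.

Recall that []ψ holds at a world iff ψ holds at every accessible world, and <>ψ holds iff ψ holds at some accessible world.
Let φ = []p. Evaluate φ at each world:
  a (successors ∅): φ is true.
  b (successors {a, c, d, e}): φ is false.
  c (successors ∅): φ is true.
  d (successors {d}): φ is true.
  e (successors {e, f}): φ is true.
  f (successors {a, d}): φ is false.
For instance, at f:
  At f: []p requires p at every successor {a, d}.
    p fails at a, so []p is false at f.
Satisfying worlds: {a, c, d, e}

a, c, d, e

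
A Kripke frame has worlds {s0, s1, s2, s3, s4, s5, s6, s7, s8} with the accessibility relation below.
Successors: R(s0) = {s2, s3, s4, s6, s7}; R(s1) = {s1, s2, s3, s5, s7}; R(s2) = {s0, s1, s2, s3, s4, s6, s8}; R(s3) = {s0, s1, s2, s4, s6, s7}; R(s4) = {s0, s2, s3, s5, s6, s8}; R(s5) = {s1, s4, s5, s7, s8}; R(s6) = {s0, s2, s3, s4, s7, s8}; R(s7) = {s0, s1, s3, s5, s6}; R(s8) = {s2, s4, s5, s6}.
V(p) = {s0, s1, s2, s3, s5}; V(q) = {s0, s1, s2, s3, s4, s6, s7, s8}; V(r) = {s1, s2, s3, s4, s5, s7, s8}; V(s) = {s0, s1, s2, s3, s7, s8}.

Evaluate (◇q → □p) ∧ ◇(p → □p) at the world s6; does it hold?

No

At s6: ◇q → □p is false, ◇(p → □p) is true, so (◇q → □p) ∧ ◇(p → □p) is false.
  At s6: ◇q is true, □p is false, so ◇q → □p is false.
    At s6: ◇q requires q at some successor in {s0, s2, s3, s4, s7, s8}.
      q holds at s0, so ◇q is true at s6.
    At s6: □p requires p at every successor {s0, s2, s3, s4, s7, s8}.
      p fails at s4, so □p is false at s6.
  At s6: ◇(p → □p) requires p → □p at some successor in {s0, s2, s3, s4, s7, s8}.
    p → □p holds at s4, so ◇(p → □p) is true at s6.
      At s4: p is false, □p is false, so p → □p is true.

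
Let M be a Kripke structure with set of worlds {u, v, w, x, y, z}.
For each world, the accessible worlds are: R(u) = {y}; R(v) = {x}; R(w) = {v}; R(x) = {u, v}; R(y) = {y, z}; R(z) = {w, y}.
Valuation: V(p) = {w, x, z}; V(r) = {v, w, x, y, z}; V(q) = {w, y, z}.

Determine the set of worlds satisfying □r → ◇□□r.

u, v, x, y, z

Let φ = □r → ◇□□r. Evaluate φ at each world:
  u (successors {y}): φ is true.
  v (successors {x}): φ is true.
  w (successors {v}): φ is false.
  x (successors {u, v}): φ is true.
  y (successors {y, z}): φ is true.
  z (successors {w, y}): φ is true.
For instance, at z:
  At z: □r is true, ◇□□r is true, so □r → ◇□□r is true.
    At z: □r requires r at every successor {w, y}.
      At w: r is true.
      At y: r is true.
    So □r is true at z.
    At z: ◇□□r requires □□r at some successor in {w, y}.
      □□r holds at w, so ◇□□r is true at z.
Satisfying worlds: {u, v, x, y, z}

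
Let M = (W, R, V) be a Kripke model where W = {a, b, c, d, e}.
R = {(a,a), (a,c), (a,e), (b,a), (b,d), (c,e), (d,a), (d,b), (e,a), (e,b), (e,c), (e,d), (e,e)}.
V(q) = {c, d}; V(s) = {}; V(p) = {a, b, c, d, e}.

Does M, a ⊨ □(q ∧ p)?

No

At a: □(q ∧ p) requires q ∧ p at every successor {a, c, e}.
  q ∧ p fails at a, so □(q ∧ p) is false at a.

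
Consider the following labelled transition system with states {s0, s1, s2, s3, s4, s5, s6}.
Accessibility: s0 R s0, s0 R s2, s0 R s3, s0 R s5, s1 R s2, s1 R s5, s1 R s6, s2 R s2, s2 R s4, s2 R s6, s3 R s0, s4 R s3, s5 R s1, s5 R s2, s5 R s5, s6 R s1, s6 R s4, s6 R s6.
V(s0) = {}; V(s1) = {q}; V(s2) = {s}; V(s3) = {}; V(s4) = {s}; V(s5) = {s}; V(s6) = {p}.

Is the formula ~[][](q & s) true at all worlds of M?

Recall that []ψ holds at a world iff ψ holds at every accessible world, and <>ψ holds iff ψ holds at some accessible world.
Let φ = ~[][](q & s). Evaluate φ at each world:
  s0 (successors {s0, s2, s3, s5}): φ is true.
  s1 (successors {s2, s5, s6}): φ is true.
  s2 (successors {s2, s4, s6}): φ is true.
  s3 (successors {s0}): φ is true.
  s4 (successors {s3}): φ is true.
  s5 (successors {s1, s2, s5}): φ is true.
  s6 (successors {s1, s4, s6}): φ is true.
For instance, at s0:
  At s0: [][](q & s) is false, so ~[][](q & s) is true.
    At s0: [][](q & s) requires [](q & s) at every successor {s0, s2, s3, s5}.
      [](q & s) fails at s0, so [][](q & s) is false at s0.

Yes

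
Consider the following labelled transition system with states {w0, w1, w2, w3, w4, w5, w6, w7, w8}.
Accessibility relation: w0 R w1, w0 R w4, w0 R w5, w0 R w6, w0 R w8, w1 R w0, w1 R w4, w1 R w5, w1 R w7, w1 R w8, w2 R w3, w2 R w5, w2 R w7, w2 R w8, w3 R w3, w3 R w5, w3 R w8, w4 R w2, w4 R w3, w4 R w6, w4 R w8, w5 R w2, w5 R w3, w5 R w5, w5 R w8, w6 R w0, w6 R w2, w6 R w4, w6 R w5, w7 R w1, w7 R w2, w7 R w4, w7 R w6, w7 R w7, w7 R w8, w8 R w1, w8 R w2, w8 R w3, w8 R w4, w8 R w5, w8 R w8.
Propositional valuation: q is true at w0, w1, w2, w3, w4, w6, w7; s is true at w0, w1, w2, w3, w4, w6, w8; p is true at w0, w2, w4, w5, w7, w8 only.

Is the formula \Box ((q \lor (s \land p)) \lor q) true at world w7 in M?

At w7: \Box ((q \lor (s \land p)) \lor q) requires (q \lor (s \land p)) \lor q at every successor {w1, w2, w4, w6, w7, w8}.
  At w1: (q \lor (s \land p)) \lor q is true.
  At w2: (q \lor (s \land p)) \lor q is true.
  At w4: (q \lor (s \land p)) \lor q is true.
  At w6: (q \lor (s \land p)) \lor q is true.
  At w7: (q \lor (s \land p)) \lor q is true.
  At w8: (q \lor (s \land p)) \lor q is true.
So \Box ((q \lor (s \land p)) \lor q) is true at w7.

Yes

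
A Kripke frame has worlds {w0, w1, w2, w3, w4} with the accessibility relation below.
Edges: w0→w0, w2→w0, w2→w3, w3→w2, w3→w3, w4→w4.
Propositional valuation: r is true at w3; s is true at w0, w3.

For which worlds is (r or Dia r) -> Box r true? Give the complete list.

Let φ = (r or Dia r) -> Box r. Evaluate φ at each world:
  w0 (successors {w0}): φ is true.
  w1 (successors ∅): φ is true.
  w2 (successors {w0, w3}): φ is false.
  w3 (successors {w2, w3}): φ is false.
  w4 (successors {w4}): φ is true.
For instance, at w4:
  At w4: r or Dia r is false, Box r is false, so (r or Dia r) -> Box r is true.
    At w4: r is false, Dia r is false, so r or Dia r is false.
      At w4: Dia r requires r at some successor in {w4}.
        At w4: r is false.
      So Dia r is false at w4.
    At w4: Box r requires r at every successor {w4}.
      r fails at w4, so Box r is false at w4.
Satisfying worlds: {w0, w1, w4}

w0, w1, w4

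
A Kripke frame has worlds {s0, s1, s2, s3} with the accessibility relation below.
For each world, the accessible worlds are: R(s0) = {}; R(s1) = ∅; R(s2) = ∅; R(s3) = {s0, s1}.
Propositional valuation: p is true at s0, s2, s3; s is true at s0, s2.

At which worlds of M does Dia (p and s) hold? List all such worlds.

Let φ = Dia (p and s). Evaluate φ at each world:
  s0 (successors ∅): φ is false.
  s1 (successors ∅): φ is false.
  s2 (successors ∅): φ is false.
  s3 (successors {s0, s1}): φ is true.
For instance, at s3:
  At s3: Dia (p and s) requires p and s at some successor in {s0, s1}.
    p and s holds at s0, so Dia (p and s) is true at s3.
Satisfying worlds: {s3}

s3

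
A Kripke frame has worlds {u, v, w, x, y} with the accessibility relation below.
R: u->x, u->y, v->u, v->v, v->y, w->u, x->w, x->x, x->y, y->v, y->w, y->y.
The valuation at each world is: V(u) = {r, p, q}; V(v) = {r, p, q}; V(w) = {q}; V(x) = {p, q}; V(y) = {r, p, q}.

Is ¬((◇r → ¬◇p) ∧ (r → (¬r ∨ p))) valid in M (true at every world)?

Let φ = ¬((◇r → ¬◇p) ∧ (r → (¬r ∨ p))). Evaluate φ at each world:
  u (successors {x, y}): φ is true.
  v (successors {u, v, y}): φ is true.
  w (successors {u}): φ is true.
  x (successors {w, x, y}): φ is true.
  y (successors {v, w, y}): φ is true.
For instance, at u:
  At u: (◇r → ¬◇p) ∧ (r → (¬r ∨ p)) is false, so ¬((◇r → ¬◇p) ∧ (r → (¬r ∨ p))) is true.
    At u: ◇r → ¬◇p is false, r → (¬r ∨ p) is true, so (◇r → ¬◇p) ∧ (r → (¬r ∨ p)) is false.
      At u: ◇r is true, ¬◇p is false, so ◇r → ¬◇p is false.

Yes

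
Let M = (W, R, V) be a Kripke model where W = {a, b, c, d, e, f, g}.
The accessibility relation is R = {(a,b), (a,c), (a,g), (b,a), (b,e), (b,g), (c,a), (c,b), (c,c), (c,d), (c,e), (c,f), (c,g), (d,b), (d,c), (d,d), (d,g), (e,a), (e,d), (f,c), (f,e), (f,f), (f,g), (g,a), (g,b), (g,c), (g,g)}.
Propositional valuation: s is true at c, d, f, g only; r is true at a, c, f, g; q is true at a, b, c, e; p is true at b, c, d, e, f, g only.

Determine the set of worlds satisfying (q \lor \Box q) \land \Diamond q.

Let φ = (q \lor \Box q) \land \Diamond q. Evaluate φ at each world:
  a (successors {b, c, g}): φ is true.
  b (successors {a, e, g}): φ is true.
  c (successors {a, b, c, d, e, f, g}): φ is true.
  d (successors {b, c, d, g}): φ is false.
  e (successors {a, d}): φ is true.
  f (successors {c, e, f, g}): φ is false.
  g (successors {a, b, c, g}): φ is false.
For instance, at f:
  At f: q \lor \Box q is false, \Diamond q is true, so (q \lor \Box q) \land \Diamond q is false.
    At f: q is false, \Box q is false, so q \lor \Box q is false.
      At f: \Box q requires q at every successor {c, e, f, g}.
        q fails at f, so \Box q is false at f.
    At f: \Diamond q requires q at some successor in {c, e, f, g}.
      q holds at c, so \Diamond q is true at f.
Satisfying worlds: {a, b, c, e}

a, b, c, e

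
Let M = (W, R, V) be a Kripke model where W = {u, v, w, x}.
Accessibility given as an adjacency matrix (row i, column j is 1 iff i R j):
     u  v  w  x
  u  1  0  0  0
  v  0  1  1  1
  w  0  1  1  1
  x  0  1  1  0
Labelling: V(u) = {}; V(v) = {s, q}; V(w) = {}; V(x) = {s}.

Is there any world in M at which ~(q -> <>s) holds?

Let φ = ~(q -> <>s). Evaluate φ at each world:
  u (successors {u}): φ is false.
  v (successors {v, w, x}): φ is false.
  w (successors {v, w, x}): φ is false.
  x (successors {v, w}): φ is false.
For instance, at u:
  At u: q -> <>s is true, so ~(q -> <>s) is false.
    At u: q is false, <>s is false, so q -> <>s is true.
      At u: <>s requires s at some successor in {u}.
        At u: s is false.
      So <>s is false at u.

No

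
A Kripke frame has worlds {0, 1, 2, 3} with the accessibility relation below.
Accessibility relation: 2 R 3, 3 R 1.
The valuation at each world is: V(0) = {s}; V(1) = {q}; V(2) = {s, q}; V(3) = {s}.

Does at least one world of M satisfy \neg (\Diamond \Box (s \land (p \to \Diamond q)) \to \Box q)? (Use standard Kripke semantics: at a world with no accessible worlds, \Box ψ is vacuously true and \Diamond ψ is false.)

Let φ = \neg (\Diamond \Box (s \land (p \to \Diamond q)) \to \Box q). Evaluate φ at each world:
  0 (successors ∅): φ is false.
  1 (successors ∅): φ is false.
  2 (successors {3}): φ is false.
  3 (successors {1}): φ is false.
For instance, at 2:
  At 2: \Diamond \Box (s \land (p \to \Diamond q)) \to \Box q is true, so \neg (\Diamond \Box (s \land (p \to \Diamond q)) \to \Box q) is false.
    At 2: \Diamond \Box (s \land (p \to \Diamond q)) is false, \Box q is false, so \Diamond \Box (s \land (p \to \Diamond q)) \to \Box q is true.
      At 2: \Diamond \Box (s \land (p \to \Diamond q)) requires \Box (s \land (p \to \Diamond q)) at some successor in {3}.
        At 3: \Box (s \land (p \to \Diamond q)) is false.
      So \Diamond \Box (s \land (p \to \Diamond q)) is false at 2.
      At 2: \Box q requires q at every successor {3}.
        q fails at 3, so \Box q is false at 2.

No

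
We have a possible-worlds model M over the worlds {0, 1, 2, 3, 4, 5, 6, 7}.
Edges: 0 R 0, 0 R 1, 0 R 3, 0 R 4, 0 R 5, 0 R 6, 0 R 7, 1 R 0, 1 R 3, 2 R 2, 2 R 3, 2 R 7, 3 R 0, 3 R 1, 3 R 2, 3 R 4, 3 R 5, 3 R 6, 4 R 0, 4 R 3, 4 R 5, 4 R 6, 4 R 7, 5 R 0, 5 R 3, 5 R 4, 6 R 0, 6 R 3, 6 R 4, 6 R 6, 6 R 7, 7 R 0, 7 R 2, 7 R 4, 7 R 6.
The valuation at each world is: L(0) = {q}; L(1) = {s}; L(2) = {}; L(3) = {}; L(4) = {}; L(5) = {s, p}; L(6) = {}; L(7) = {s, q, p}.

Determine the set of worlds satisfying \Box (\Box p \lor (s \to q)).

1, 2, 5, 6, 7

Let φ = \Box (\Box p \lor (s \to q)). Evaluate φ at each world:
  0 (successors {0, 1, 3, 4, 5, 6, 7}): φ is false.
  1 (successors {0, 3}): φ is true.
  2 (successors {2, 3, 7}): φ is true.
  3 (successors {0, 1, 2, 4, 5, 6}): φ is false.
  4 (successors {0, 3, 5, 6, 7}): φ is false.
  5 (successors {0, 3, 4}): φ is true.
  6 (successors {0, 3, 4, 6, 7}): φ is true.
  7 (successors {0, 2, 4, 6}): φ is true.
For instance, at 0:
  At 0: \Box (\Box p \lor (s \to q)) requires \Box p \lor (s \to q) at every successor {0, 1, 3, 4, 5, 6, 7}.
    \Box p \lor (s \to q) fails at 1, so \Box (\Box p \lor (s \to q)) is false at 0.
      At 1: \Box p is false, s \to q is false, so \Box p \lor (s \to q) is false.
Satisfying worlds: {1, 2, 5, 6, 7}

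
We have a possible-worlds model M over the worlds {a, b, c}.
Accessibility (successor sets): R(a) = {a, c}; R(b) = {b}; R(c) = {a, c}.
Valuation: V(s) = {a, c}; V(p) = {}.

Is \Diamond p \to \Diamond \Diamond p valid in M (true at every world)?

Recall that \Diamond ψ holds at a world iff ψ holds at some accessible world.
Let φ = \Diamond p \to \Diamond \Diamond p. Evaluate φ at each world:
  a (successors {a, c}): φ is true.
  b (successors {b}): φ is true.
  c (successors {a, c}): φ is true.
For instance, at a:
  At a: \Diamond p is false, \Diamond \Diamond p is false, so \Diamond p \to \Diamond \Diamond p is true.
    At a: \Diamond p requires p at some successor in {a, c}.
      At a: p is false.
      At c: p is false.
    So \Diamond p is false at a.
    At a: \Diamond \Diamond p requires \Diamond p at some successor in {a, c}.
      At a: \Diamond p is false.
      At c: \Diamond p is false.
    So \Diamond \Diamond p is false at a.

Yes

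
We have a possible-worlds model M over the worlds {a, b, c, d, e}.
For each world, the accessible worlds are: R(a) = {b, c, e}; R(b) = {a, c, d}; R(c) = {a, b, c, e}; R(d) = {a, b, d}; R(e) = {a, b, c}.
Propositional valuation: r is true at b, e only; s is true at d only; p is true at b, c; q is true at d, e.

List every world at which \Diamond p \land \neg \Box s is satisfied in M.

Recall that \Box ψ holds at a world iff ψ holds at every accessible world, and \Diamond ψ holds iff ψ holds at some accessible world.
Let φ = \Diamond p \land \neg \Box s. Evaluate φ at each world:
  a (successors {b, c, e}): φ is true.
  b (successors {a, c, d}): φ is true.
  c (successors {a, b, c, e}): φ is true.
  d (successors {a, b, d}): φ is true.
  e (successors {a, b, c}): φ is true.
For instance, at e:
  At e: \Diamond p is true, \neg \Box s is true, so \Diamond p \land \neg \Box s is true.
    At e: \Diamond p requires p at some successor in {a, b, c}.
      p holds at b, so \Diamond p is true at e.
    At e: \Box s is false, so \neg \Box s is true.
      At e: \Box s requires s at every successor {a, b, c}.
        s fails at a, so \Box s is false at e.
Satisfying worlds: {a, b, c, d, e}

a, b, c, d, e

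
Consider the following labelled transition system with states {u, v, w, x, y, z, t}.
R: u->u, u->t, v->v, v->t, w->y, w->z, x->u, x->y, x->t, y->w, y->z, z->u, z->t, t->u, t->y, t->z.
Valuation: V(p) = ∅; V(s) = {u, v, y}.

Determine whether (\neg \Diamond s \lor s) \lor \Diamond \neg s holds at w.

At w: \neg \Diamond s \lor s is false, \Diamond \neg s is true, so (\neg \Diamond s \lor s) \lor \Diamond \neg s is true.
  At w: \neg \Diamond s is false, s is false, so \neg \Diamond s \lor s is false.
    At w: \Diamond s is true, so \neg \Diamond s is false.
      At w: \Diamond s requires s at some successor in {y, z}.
        s holds at y, so \Diamond s is true at w.
  At w: \Diamond \neg s requires \neg s at some successor in {y, z}.
    \neg s holds at z, so \Diamond \neg s is true at w.

Yes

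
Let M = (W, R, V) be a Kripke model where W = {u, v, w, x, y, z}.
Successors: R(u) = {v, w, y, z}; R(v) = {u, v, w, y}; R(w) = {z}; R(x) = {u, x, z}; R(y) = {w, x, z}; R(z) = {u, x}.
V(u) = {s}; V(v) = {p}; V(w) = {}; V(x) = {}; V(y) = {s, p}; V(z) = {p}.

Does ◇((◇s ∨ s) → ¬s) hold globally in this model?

Yes

Recall that ◇ψ holds at a world iff ψ holds at some accessible world.
Let φ = ◇((◇s ∨ s) → ¬s). Evaluate φ at each world:
  u (successors {v, w, y, z}): φ is true.
  v (successors {u, v, w, y}): φ is true.
  w (successors {z}): φ is true.
  x (successors {u, x, z}): φ is true.
  y (successors {w, x, z}): φ is true.
  z (successors {u, x}): φ is true.
For instance, at w:
  At w: ◇((◇s ∨ s) → ¬s) requires (◇s ∨ s) → ¬s at some successor in {z}.
    (◇s ∨ s) → ¬s holds at z, so ◇((◇s ∨ s) → ¬s) is true at w.
      At z: ◇s ∨ s is true, ¬s is true, so (◇s ∨ s) → ¬s is true.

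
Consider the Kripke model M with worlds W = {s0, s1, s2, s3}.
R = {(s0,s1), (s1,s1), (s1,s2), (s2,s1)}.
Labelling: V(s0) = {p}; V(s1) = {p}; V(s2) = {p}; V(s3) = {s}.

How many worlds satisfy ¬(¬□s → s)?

3

Recall that □ψ holds at a world iff ψ holds at every accessible world, and ◇ψ holds iff ψ holds at some accessible world.
Let φ = ¬(¬□s → s). Evaluate φ at each world:
  s0 (successors {s1}): φ is true.
  s1 (successors {s1, s2}): φ is true.
  s2 (successors {s1}): φ is true.
  s3 (successors ∅): φ is false.
For instance, at s0:
  At s0: ¬□s → s is false, so ¬(¬□s → s) is true.
    At s0: ¬□s is true, s is false, so ¬□s → s is false.
      At s0: □s is false, so ¬□s is true.
Satisfying worlds: {s0, s1, s2}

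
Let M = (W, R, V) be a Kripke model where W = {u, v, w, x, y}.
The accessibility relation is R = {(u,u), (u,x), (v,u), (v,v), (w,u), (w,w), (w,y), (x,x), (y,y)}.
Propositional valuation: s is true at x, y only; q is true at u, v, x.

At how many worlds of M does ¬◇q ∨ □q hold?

4

Let φ = ¬◇q ∨ □q. Evaluate φ at each world:
  u (successors {u, x}): φ is true.
  v (successors {u, v}): φ is true.
  w (successors {u, w, y}): φ is false.
  x (successors {x}): φ is true.
  y (successors {y}): φ is true.
For instance, at y:
  At y: ¬◇q is true, □q is false, so ¬◇q ∨ □q is true.
    At y: ◇q is false, so ¬◇q is true.
      At y: ◇q requires q at some successor in {y}.
        At y: q is false.
      So ◇q is false at y.
    At y: □q requires q at every successor {y}.
      q fails at y, so □q is false at y.
Satisfying worlds: {u, v, x, y}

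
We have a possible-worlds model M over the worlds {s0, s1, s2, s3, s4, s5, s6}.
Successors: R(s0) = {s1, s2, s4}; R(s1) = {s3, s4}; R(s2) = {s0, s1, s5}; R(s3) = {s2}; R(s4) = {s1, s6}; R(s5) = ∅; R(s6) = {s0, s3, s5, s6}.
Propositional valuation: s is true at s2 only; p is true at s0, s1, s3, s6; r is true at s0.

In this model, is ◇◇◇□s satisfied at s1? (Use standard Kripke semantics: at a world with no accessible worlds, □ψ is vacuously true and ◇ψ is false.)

At s1: ◇◇◇□s requires ◇◇□s at some successor in {s3, s4}.
  ◇◇□s holds at s3, so ◇◇◇□s is true at s1.
    At s3: ◇◇□s requires ◇□s at some successor in {s2}.
      ◇□s holds at s2, so ◇◇□s is true at s3.

Yes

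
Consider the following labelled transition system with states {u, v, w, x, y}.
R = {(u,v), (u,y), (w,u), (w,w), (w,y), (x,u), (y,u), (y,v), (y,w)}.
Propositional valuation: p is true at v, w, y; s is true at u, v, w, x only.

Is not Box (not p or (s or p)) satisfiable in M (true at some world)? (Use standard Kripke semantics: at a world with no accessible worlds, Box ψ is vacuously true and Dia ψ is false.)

No

Let φ = not Box (not p or (s or p)). Evaluate φ at each world:
  u (successors {v, y}): φ is false.
  v (successors ∅): φ is false.
  w (successors {u, w, y}): φ is false.
  x (successors {u}): φ is false.
  y (successors {u, v, w}): φ is false.
For instance, at u:
  At u: Box (not p or (s or p)) is true, so not Box (not p or (s or p)) is false.
    At u: Box (not p or (s or p)) requires not p or (s or p) at every successor {v, y}.
      At v: not p or (s or p) is true.
      At y: not p or (s or p) is true.
    So Box (not p or (s or p)) is true at u.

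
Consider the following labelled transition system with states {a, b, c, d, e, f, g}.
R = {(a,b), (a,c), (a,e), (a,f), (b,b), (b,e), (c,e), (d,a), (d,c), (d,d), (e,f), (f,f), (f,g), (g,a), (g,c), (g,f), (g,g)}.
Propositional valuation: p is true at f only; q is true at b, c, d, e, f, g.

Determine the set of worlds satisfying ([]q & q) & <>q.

b, c, e, f

Let φ = ([]q & q) & <>q. Evaluate φ at each world:
  a (successors {b, c, e, f}): φ is false.
  b (successors {b, e}): φ is true.
  c (successors {e}): φ is true.
  d (successors {a, c, d}): φ is false.
  e (successors {f}): φ is true.
  f (successors {f, g}): φ is true.
  g (successors {a, c, f, g}): φ is false.
For instance, at e:
  At e: []q & q is true, <>q is true, so ([]q & q) & <>q is true.
    At e: []q is true, q is true, so []q & q is true.
      At e: []q requires q at every successor {f}.
        At f: q is true.
      So []q is true at e.
    At e: <>q requires q at some successor in {f}.
      q holds at f, so <>q is true at e.
Satisfying worlds: {b, c, e, f}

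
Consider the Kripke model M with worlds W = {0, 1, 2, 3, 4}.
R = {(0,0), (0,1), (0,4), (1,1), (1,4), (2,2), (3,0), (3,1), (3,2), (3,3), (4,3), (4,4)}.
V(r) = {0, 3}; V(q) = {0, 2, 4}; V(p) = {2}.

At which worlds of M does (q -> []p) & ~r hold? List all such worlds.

1, 2

Recall that []ψ holds at a world iff ψ holds at every accessible world, and <>ψ holds iff ψ holds at some accessible world.
Let φ = (q -> []p) & ~r. Evaluate φ at each world:
  0 (successors {0, 1, 4}): φ is false.
  1 (successors {1, 4}): φ is true.
  2 (successors {2}): φ is true.
  3 (successors {0, 1, 2, 3}): φ is false.
  4 (successors {3, 4}): φ is false.
For instance, at 2:
  At 2: q -> []p is true, ~r is true, so (q -> []p) & ~r is true.
    At 2: q is true, []p is true, so q -> []p is true.
      At 2: []p requires p at every successor {2}.
        At 2: p is true.
      So []p is true at 2.
Satisfying worlds: {1, 2}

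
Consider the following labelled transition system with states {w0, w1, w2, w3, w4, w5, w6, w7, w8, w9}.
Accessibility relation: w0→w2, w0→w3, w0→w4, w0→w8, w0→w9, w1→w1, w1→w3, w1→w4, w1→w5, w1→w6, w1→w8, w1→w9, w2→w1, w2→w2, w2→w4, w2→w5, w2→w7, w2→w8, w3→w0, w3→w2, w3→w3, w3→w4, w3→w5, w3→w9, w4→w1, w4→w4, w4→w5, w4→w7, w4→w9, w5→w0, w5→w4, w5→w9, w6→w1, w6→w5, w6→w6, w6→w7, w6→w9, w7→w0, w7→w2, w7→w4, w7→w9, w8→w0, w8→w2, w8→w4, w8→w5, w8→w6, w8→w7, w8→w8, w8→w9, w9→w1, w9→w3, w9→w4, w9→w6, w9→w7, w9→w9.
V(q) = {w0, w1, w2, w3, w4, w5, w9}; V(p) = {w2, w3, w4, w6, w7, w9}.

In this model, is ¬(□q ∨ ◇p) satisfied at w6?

No

At w6: □q ∨ ◇p is true, so ¬(□q ∨ ◇p) is false.
  At w6: □q is false, ◇p is true, so □q ∨ ◇p is true.
    At w6: □q requires q at every successor {w1, w5, w6, w7, w9}.
      q fails at w6, so □q is false at w6.
    At w6: ◇p requires p at some successor in {w1, w5, w6, w7, w9}.
      p holds at w6, so ◇p is true at w6.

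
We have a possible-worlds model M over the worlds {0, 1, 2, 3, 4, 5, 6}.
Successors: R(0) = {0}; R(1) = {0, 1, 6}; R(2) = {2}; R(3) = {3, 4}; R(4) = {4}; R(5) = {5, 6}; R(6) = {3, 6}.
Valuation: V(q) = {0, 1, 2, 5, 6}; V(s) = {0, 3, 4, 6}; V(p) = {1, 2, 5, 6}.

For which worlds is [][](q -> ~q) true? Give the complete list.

Recall that []ψ holds at a world iff ψ holds at every accessible world, and <>ψ holds iff ψ holds at some accessible world.
Let φ = [][](q -> ~q). Evaluate φ at each world:
  0 (successors {0}): φ is false.
  1 (successors {0, 1, 6}): φ is false.
  2 (successors {2}): φ is false.
  3 (successors {3, 4}): φ is true.
  4 (successors {4}): φ is true.
  5 (successors {5, 6}): φ is false.
  6 (successors {3, 6}): φ is false.
For instance, at 2:
  At 2: [][](q -> ~q) requires [](q -> ~q) at every successor {2}.
    [](q -> ~q) fails at 2, so [][](q -> ~q) is false at 2.
      At 2: [](q -> ~q) requires q -> ~q at every successor {2}.
        q -> ~q fails at 2, so [](q -> ~q) is false at 2.
Satisfying worlds: {3, 4}

3, 4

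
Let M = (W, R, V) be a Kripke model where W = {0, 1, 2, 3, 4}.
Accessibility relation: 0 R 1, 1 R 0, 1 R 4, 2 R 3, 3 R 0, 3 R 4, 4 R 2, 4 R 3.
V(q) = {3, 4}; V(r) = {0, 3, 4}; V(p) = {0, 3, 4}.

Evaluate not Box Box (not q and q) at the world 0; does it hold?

At 0: Box Box (not q and q) is false, so not Box Box (not q and q) is true.
  At 0: Box Box (not q and q) requires Box (not q and q) at every successor {1}.
    Box (not q and q) fails at 1, so Box Box (not q and q) is false at 0.
      At 1: Box (not q and q) requires not q and q at every successor {0, 4}.
        not q and q fails at 0, so Box (not q and q) is false at 1.

Yes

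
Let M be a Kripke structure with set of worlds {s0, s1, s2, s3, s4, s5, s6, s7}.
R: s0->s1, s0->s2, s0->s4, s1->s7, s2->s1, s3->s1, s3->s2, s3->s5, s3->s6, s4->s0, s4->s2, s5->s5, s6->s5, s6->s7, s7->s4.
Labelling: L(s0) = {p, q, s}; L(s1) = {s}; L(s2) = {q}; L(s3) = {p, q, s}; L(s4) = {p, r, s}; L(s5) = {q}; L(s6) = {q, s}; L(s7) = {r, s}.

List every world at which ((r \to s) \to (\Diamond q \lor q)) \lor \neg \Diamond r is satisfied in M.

Recall that \Diamond ψ holds at a world iff ψ holds at some accessible world.
Let φ = ((r \to s) \to (\Diamond q \lor q)) \lor \neg \Diamond r. Evaluate φ at each world:
  s0 (successors {s1, s2, s4}): φ is true.
  s1 (successors {s7}): φ is false.
  s2 (successors {s1}): φ is true.
  s3 (successors {s1, s2, s5, s6}): φ is true.
  s4 (successors {s0, s2}): φ is true.
  s5 (successors {s5}): φ is true.
  s6 (successors {s5, s7}): φ is true.
  s7 (successors {s4}): φ is false.
For instance, at s3:
  At s3: (r \to s) \to (\Diamond q \lor q) is true, \neg \Diamond r is true, so ((r \to s) \to (\Diamond q \lor q)) \lor \neg \Diamond r is true.
    At s3: r \to s is true, \Diamond q \lor q is true, so (r \to s) \to (\Diamond q \lor q) is true.
      At s3: \Diamond q is true, q is true, so \Diamond q \lor q is true.
    At s3: \Diamond r is false, so \neg \Diamond r is true.
      At s3: \Diamond r requires r at some successor in {s1, s2, s5, s6}.
        At s1: r is false.
        At s2: r is false.
        At s5: r is false.
        At s6: r is false.
      So \Diamond r is false at s3.
Satisfying worlds: {s0, s2, s3, s4, s5, s6}

s0, s2, s3, s4, s5, s6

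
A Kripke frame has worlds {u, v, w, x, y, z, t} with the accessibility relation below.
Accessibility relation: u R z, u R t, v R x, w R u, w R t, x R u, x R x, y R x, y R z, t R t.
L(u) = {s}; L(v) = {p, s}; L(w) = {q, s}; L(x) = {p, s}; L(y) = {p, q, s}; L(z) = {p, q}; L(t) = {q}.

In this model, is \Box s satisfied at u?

No

Recall that \Box ψ holds at a world iff ψ holds at every accessible world, and \Diamond ψ holds iff ψ holds at some accessible world.
At u: \Box s requires s at every successor {z, t}.
  s fails at z, so \Box s is false at u.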